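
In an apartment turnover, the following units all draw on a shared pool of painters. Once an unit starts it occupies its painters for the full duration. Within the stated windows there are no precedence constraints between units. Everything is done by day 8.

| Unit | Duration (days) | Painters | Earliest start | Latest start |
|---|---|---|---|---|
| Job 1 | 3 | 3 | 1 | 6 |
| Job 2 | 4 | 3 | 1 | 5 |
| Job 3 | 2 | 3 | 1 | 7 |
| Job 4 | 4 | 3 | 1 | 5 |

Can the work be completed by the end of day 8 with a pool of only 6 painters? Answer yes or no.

Schedule Job 1@1, Job 2@1, Job 3@4, Job 4@5: d1:6  d2:6  d3:6  d4:6  d5:6  d6:3  d7:3  d8:3 — peak 6 ≤ 6.

yes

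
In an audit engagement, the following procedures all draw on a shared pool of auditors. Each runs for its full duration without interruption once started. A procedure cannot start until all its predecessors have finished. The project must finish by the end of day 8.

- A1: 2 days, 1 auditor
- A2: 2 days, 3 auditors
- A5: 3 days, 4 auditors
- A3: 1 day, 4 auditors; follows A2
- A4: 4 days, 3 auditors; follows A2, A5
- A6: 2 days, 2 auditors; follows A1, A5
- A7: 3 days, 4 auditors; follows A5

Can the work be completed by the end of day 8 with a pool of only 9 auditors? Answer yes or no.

yes

Schedule A1@1, A2@1, A5@1, A3@3, A4@4, A6@4, A7@6: d1:8  d2:8  d3:8  d4:5  d5:5  d6:7  d7:7  d8:4 — peak 8 ≤ 9.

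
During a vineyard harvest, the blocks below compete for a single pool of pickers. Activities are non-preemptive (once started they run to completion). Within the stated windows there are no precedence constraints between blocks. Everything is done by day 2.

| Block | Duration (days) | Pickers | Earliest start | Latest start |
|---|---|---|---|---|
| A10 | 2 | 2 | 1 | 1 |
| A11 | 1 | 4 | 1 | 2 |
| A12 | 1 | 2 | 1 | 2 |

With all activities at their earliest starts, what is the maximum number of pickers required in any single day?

8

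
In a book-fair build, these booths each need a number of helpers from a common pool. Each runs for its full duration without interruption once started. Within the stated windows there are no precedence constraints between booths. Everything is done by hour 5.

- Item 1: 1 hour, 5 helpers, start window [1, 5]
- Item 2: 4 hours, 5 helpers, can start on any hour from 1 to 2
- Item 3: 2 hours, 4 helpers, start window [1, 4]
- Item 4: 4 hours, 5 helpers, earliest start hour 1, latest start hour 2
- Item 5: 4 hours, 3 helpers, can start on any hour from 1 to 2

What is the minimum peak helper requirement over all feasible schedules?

Early-start (Item 1@1, Item 2@1, Item 3@1, Item 4@1, Item 5@1) gives peak 22: h1:22  h2:17  h3:13  h4:13  h5:0.
Shift Item 4→2.
Schedule Item 1@1, Item 2@1, Item 3@1, Item 4@2, Item 5@1: h1:17  h2:17  h3:13  h4:13  h5:5 — peak 17.

17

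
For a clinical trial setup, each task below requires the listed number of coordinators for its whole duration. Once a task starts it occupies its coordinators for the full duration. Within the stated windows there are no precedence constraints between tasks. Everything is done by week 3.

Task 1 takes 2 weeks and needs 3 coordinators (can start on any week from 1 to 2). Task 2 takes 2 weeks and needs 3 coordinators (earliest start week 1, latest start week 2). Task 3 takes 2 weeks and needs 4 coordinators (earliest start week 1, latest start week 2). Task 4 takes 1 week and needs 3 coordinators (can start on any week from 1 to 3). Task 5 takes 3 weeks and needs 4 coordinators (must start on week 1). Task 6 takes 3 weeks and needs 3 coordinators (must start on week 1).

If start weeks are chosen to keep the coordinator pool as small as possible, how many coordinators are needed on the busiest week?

17

Early-start (Task 1@1, Task 2@1, Task 3@1, Task 4@1, Task 5@1, Task 6@1) gives peak 20: w1:20  w2:17  w3:7.
Shift Task 4→3.
Schedule Task 1@1, Task 2@1, Task 3@1, Task 4@3, Task 5@1, Task 6@1: w1:17  w2:17  w3:10 — peak 17.
No arrangement of the 24 feasible schedules does better.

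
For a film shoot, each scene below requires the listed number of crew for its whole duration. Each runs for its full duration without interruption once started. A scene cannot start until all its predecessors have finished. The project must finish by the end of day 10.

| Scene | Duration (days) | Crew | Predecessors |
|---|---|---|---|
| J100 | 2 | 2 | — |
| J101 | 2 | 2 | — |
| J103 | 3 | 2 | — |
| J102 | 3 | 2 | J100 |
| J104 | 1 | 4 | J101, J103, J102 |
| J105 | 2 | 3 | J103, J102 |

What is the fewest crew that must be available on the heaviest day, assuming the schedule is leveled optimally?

Early-start (J100@1, J101@1, J103@1, J102@3, J104@6, J105@6) gives peak 7: d1:6  d2:6  d3:4  d4:2  d5:2  d6:7  d7:3  d8:0  d9:0  d10:0.
Shift J103→3, J105→7.
Schedule J100@1, J101@1, J103@3, J102@3, J104@6, J105@7: d1:4  d2:4  d3:4  d4:4  d5:4  d6:4  d7:3  d8:3  d9:0  d10:0 — peak 4.

4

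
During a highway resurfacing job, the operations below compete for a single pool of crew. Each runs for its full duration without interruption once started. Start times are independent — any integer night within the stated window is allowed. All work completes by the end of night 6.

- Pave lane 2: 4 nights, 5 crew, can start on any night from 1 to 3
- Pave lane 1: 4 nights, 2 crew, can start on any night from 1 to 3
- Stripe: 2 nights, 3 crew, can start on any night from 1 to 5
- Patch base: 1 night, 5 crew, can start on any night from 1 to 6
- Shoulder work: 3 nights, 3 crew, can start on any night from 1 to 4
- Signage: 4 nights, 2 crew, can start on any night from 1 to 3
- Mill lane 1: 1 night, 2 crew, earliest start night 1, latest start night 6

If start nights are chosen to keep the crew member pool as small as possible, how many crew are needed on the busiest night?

12

Early-start (Pave lane 2@1, Pave lane 1@1, Stripe@1, Patch base@1, Shoulder work@1, Signage@1, Mill lane 1@1) gives peak 22: n1:22  n2:15  n3:12  n4:9  n5:0  n6:0.
Shift Patch base→5, Shoulder work→3, Mill lane 1→5.
Schedule Pave lane 2@1, Pave lane 1@1, Stripe@1, Patch base@5, Shoulder work@3, Signage@1, Mill lane 1@5: n1:12  n2:12  n3:12  n4:12  n5:10  n6:0 — peak 12.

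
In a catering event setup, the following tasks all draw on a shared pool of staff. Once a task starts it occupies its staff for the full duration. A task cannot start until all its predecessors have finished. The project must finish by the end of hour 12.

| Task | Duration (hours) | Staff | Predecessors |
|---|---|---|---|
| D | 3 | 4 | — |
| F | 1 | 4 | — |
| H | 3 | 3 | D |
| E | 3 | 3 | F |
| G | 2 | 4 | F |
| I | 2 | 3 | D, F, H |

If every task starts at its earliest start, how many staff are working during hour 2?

11

At early start, hour 2 has: D, E, G.
Demand: 4 + 3 + 4 = 11.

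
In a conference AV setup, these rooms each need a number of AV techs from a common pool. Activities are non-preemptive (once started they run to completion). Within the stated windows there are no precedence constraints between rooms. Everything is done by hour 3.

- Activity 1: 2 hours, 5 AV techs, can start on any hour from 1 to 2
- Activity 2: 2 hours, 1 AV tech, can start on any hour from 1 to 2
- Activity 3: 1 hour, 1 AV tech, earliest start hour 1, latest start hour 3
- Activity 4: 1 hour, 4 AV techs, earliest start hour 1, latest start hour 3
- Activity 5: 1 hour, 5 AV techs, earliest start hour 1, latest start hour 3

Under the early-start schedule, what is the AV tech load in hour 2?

6

At early start, hour 2 has: Activity 1, Activity 2.
Demand: 5 + 1 = 6.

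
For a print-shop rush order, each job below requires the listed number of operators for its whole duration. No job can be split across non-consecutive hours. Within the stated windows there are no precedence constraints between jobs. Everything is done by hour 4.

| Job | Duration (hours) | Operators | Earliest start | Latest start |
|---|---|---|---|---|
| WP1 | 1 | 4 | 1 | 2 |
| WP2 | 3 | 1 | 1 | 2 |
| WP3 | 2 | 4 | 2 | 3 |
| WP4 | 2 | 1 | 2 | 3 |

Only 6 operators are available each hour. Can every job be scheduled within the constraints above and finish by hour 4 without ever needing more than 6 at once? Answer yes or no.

yes

Schedule WP1@1, WP2@1, WP3@2, WP4@2: h1:5  h2:6  h3:6  h4:0 — peak 6 ≤ 6.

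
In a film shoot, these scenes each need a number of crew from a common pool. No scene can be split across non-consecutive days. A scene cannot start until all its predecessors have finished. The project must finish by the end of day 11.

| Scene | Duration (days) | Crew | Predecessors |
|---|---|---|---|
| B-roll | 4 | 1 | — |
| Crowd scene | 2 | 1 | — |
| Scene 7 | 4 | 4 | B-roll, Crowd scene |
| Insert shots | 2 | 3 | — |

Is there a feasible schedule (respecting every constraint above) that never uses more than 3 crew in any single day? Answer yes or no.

The minimum achievable peak is 4; 3 < 4, so no feasible schedule stays within the cap.

no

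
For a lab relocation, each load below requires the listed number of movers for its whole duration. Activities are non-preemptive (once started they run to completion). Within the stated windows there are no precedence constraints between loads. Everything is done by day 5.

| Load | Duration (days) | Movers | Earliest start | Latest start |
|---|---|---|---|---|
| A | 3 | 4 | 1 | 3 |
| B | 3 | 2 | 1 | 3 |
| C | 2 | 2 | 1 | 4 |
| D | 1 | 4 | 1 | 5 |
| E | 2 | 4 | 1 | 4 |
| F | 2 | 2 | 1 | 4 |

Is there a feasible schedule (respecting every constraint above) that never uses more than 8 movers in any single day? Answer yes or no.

Schedule A@1, B@1, C@1, D@5, E@4, F@3: d1:8  d2:8  d3:8  d4:6  d5:8 — peak 8 ≤ 8.

yes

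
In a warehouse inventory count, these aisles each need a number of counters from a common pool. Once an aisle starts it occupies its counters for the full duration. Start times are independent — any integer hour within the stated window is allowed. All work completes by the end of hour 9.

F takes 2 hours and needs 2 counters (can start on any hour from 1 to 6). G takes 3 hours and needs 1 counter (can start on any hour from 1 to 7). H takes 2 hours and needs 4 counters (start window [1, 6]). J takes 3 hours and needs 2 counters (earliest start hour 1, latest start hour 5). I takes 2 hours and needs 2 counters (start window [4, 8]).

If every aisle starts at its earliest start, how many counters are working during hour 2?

9

At early start, hour 2 has: F, G, H, J.
Demand: 2 + 1 + 4 + 2 = 9.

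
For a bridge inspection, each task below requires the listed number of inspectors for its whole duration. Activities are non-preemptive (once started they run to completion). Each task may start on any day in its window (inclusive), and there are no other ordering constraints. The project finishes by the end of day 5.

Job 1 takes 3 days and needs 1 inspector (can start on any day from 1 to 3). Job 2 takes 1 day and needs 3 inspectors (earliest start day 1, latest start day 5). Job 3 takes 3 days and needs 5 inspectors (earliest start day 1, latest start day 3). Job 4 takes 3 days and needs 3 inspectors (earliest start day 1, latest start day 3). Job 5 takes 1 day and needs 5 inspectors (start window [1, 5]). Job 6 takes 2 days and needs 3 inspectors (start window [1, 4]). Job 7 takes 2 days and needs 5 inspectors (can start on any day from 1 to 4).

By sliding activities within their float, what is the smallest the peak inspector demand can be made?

11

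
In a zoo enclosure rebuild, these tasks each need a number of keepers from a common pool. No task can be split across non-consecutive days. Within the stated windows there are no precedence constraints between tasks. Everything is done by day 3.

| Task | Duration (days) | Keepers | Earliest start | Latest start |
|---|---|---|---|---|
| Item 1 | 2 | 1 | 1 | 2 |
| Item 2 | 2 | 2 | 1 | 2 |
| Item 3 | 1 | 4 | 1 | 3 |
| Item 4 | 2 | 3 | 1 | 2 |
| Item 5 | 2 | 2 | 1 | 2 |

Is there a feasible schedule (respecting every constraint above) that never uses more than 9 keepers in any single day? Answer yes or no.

yes

Schedule Item 1@1, Item 2@1, Item 3@1, Item 4@2, Item 5@2: d1:7  d2:8  d3:5 — peak 8 ≤ 9.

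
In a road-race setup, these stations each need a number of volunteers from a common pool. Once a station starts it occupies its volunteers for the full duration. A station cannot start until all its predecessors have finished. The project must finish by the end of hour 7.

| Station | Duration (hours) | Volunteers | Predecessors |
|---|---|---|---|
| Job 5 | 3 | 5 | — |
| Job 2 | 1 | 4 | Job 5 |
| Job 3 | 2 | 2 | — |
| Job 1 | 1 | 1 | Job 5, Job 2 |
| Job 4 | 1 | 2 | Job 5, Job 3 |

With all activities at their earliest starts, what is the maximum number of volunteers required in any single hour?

7

Early-start schedule: Job 5@1, Job 2@4, Job 3@1, Job 1@5, Job 4@4.
Load per hour: hour 1: 7, hour 2: 7, hour 3: 5, hour 4: 6, hour 5: 1, hour 6: 0, hour 7: 0.
Peak is 7.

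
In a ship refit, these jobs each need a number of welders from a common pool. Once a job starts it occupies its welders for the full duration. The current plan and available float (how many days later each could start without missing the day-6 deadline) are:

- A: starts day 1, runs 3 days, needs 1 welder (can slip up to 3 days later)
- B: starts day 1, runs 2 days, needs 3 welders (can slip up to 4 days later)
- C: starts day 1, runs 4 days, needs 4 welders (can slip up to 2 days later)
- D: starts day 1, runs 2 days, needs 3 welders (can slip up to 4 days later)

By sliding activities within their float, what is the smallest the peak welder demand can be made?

6

Early-start (A@1, B@1, C@1, D@1) gives peak 11: d1:11  d2:11  d3:5  d4:4  d5:0  d6:0.
Shift B→5, D→5.
Schedule A@1, B@5, C@1, D@5: d1:5  d2:5  d3:5  d4:4  d5:6  d6:6 — peak 6.
Total welder-days = 31 over 6 days ⇒ peak ≥ ⌈31/6⌉ = 6, so 6 is optimal.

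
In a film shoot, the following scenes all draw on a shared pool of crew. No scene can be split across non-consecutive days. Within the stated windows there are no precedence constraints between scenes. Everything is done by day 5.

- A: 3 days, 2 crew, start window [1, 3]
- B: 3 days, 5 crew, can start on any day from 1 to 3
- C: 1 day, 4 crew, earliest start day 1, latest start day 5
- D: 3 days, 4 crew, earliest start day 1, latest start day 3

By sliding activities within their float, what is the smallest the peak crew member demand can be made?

11

Early-start (A@1, B@1, C@1, D@1) gives peak 15: d1:15  d2:11  d3:11  d4:0  d5:0.
Shift D→2.
Schedule A@1, B@1, C@1, D@2: d1:11  d2:11  d3:11  d4:4  d5:0 — peak 11.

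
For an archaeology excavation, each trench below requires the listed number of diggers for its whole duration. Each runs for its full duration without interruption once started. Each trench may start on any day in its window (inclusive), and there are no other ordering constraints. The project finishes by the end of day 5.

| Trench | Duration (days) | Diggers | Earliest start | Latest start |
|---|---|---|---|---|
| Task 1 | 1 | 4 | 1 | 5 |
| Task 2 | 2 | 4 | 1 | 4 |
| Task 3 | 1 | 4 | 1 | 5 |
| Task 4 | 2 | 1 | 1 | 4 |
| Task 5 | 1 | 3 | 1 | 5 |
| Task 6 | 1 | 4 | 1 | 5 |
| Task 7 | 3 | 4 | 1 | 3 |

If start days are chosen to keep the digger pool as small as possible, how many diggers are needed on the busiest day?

Early-start (Task 1@1, Task 2@1, Task 3@1, Task 4@1, Task 5@1, Task 6@1, Task 7@1) gives peak 24: d1:24  d2:9  d3:4  d4:0  d5:0.
Shift Task 3→2, Task 4→3, Task 5→3, Task 6→5, Task 7→3.
Schedule Task 1@1, Task 2@1, Task 3@2, Task 4@3, Task 5@3, Task 6@5, Task 7@3: d1:8  d2:8  d3:8  d4:5  d5:8 — peak 8.
Total digger-days = 37 over 5 days ⇒ peak ≥ ⌈37/5⌉ = 8, so 8 is optimal.

8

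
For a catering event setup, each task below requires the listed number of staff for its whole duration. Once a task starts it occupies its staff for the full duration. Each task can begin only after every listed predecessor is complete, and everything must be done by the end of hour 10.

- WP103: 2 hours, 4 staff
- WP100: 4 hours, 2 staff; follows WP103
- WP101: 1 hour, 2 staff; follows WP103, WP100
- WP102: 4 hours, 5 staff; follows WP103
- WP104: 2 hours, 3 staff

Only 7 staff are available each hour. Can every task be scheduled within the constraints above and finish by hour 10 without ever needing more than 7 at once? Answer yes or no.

yes

Schedule WP103@1, WP100@3, WP101@7, WP102@3, WP104@1: h1:7  h2:7  h3:7  h4:7  h5:7  h6:7  h7:2  h8:0  h9:0  h10:0 — peak 7 ≤ 7.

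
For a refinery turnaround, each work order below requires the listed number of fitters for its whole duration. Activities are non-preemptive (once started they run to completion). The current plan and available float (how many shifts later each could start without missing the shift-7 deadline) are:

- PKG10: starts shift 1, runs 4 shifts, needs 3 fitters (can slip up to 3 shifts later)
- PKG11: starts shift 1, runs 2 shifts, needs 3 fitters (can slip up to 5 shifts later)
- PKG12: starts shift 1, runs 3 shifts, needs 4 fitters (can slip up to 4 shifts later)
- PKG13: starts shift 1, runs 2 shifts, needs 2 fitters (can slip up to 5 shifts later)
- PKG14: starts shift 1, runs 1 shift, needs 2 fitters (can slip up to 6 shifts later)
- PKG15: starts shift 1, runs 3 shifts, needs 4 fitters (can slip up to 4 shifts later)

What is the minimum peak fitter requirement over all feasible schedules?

Early-start (PKG10@1, PKG11@1, PKG12@1, PKG13@1, PKG14@1, PKG15@1) gives peak 18: s1:18  s2:16  s3:11  s4:3  s5:0  s6:0  s7:0.
Shift PKG11→6, PKG13→4, PKG14→4, PKG15→5.
Schedule PKG10@1, PKG11@6, PKG12@1, PKG13@4, PKG14@4, PKG15@5: s1:7  s2:7  s3:7  s4:7  s5:6  s6:7  s7:7 — peak 7.
Total fitter-shifts = 48 over 7 shifts ⇒ peak ≥ ⌈48/7⌉ = 7, so 7 is optimal.

7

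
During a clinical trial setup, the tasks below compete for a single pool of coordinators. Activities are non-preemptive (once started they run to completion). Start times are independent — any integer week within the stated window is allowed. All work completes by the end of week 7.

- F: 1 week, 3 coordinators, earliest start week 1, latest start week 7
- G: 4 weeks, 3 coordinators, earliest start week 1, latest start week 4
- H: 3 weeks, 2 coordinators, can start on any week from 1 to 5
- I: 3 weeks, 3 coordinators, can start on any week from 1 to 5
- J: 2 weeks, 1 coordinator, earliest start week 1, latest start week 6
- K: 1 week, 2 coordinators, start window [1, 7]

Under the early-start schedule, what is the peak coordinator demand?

14

Early-start schedule: F@1, G@1, H@1, I@1, J@1, K@1.
Load per week: week 1: 14, week 2: 9, week 3: 8, week 4: 3, week 5: 0, week 6: 0, week 7: 0.
Peak is 14.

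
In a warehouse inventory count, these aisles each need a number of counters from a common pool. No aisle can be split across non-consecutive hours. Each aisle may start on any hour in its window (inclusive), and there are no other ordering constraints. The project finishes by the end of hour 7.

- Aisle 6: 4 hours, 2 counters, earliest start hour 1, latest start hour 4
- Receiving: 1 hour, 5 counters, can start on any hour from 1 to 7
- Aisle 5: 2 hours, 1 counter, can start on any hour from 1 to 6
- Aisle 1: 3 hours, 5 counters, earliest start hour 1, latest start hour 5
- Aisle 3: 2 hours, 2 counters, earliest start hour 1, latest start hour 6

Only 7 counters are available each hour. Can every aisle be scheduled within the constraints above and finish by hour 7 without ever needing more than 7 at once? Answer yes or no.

yes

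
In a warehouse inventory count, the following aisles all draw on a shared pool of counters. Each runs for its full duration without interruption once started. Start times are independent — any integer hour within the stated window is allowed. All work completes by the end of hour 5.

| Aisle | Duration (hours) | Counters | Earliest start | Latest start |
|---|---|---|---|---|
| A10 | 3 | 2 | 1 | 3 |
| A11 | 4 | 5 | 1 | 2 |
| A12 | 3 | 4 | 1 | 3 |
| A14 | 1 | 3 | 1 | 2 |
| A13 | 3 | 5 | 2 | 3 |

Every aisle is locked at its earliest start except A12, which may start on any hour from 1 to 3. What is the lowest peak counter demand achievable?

16

A12@1: h1:14  h2:16  h3:16  h4:10  h5:0 → peak 16
A12@2: h1:10  h2:16  h3:16  h4:14  h5:0 → peak 16
A12@3: h1:10  h2:12  h3:16  h4:14  h5:4 → peak 16
Best is A12@1, peak 16.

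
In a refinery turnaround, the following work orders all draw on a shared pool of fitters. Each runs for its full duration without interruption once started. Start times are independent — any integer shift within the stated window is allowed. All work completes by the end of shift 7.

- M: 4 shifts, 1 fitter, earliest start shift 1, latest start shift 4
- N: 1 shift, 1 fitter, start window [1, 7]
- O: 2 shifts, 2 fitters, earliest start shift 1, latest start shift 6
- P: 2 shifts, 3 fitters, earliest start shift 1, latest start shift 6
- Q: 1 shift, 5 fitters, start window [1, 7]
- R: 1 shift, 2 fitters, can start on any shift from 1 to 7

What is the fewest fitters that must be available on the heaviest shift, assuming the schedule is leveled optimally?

5

Early-start (M@1, N@1, O@1, P@1, Q@1, R@1) gives peak 14: s1:14  s2:6  s3:1  s4:1  s5:0  s6:0  s7:0.
Shift P→3, Q→5, R→2.
Schedule M@1, N@1, O@1, P@3, Q@5, R@2: s1:4  s2:5  s3:4  s4:4  s5:5  s6:0  s7:0 — peak 5.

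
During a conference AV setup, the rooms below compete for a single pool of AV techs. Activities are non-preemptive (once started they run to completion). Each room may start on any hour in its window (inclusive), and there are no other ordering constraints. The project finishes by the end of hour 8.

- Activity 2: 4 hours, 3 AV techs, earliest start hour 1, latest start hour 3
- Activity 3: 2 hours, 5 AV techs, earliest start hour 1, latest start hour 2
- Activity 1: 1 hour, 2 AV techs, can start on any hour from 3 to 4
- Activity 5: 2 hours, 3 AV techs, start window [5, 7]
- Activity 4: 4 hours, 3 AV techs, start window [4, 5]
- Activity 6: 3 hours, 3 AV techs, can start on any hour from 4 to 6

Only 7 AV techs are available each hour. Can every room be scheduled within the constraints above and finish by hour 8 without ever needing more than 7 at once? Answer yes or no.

The minimum achievable peak is 8; 7 < 8, so no feasible schedule stays within the cap.

no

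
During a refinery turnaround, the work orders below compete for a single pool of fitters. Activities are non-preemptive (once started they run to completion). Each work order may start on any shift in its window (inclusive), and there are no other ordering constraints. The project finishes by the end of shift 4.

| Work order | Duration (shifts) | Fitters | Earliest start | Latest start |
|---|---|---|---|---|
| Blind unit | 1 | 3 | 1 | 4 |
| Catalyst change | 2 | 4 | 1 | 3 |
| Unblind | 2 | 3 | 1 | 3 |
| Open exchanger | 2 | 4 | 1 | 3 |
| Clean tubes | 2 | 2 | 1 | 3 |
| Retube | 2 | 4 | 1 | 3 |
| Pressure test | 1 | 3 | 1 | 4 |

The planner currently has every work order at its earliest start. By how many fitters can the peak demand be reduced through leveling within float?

13

Early-start peak: s1:23  s2:17  s3:0  s4:0 ⇒ 23.
Leveled (Blind unit@1, Catalyst change@1, Unblind@1, Open exchanger@3, Clean tubes@3, Retube@3, Pressure test@2): s1:10  s2:10  s3:10  s4:10 ⇒ 10.
Reduction 23 − 10 = 13.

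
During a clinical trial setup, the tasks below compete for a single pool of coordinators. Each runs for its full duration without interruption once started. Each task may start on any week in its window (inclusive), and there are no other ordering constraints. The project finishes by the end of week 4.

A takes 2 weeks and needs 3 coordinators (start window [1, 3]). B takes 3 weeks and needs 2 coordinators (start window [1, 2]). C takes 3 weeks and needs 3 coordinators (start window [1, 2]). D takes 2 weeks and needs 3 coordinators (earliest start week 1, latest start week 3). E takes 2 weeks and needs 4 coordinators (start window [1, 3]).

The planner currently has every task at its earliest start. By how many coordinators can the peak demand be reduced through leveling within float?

Early-start peak: w1:15  w2:15  w3:5  w4:0 ⇒ 15.
Leveled (A@1, B@1, C@1, D@1, E@3): w1:11  w2:11  w3:9  w4:4 ⇒ 11.
Reduction 15 − 11 = 4.

4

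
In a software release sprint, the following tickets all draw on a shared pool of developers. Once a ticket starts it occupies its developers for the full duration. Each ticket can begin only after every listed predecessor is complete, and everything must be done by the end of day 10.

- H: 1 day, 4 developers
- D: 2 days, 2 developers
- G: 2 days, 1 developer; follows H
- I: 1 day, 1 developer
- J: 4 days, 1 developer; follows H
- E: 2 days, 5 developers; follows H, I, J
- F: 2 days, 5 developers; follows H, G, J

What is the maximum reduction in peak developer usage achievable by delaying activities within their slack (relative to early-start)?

Early-start peak: d1:7  d2:4  d3:2  d4:1  d5:1  d6:10  d7:10  d8:0  d9:0  d10:0 ⇒ 10.
Leveled (H@1, D@2, G@2, I@1, J@2, E@6, F@8): d1:5  d2:4  d3:4  d4:1  d5:1  d6:5  d7:5  d8:5  d9:5  d10:0 ⇒ 5.
Reduction 10 − 5 = 5.

5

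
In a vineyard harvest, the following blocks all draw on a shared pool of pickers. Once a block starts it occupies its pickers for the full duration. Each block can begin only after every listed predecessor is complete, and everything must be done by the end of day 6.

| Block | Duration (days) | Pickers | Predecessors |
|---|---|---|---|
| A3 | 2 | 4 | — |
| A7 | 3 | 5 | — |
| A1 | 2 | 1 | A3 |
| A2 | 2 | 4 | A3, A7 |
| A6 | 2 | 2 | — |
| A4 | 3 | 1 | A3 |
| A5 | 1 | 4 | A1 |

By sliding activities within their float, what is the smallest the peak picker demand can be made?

Early-start (A3@1, A7@1, A1@3, A2@4, A6@1, A4@3, A5@5) gives peak 11: d1:11  d2:11  d3:7  d4:6  d5:9  d6:0.
Shift A6→3.
Schedule A3@1, A7@1, A1@3, A2@4, A6@3, A4@3, A5@5: d1:9  d2:9  d3:9  d4:8  d5:9  d6:0 — peak 9.

9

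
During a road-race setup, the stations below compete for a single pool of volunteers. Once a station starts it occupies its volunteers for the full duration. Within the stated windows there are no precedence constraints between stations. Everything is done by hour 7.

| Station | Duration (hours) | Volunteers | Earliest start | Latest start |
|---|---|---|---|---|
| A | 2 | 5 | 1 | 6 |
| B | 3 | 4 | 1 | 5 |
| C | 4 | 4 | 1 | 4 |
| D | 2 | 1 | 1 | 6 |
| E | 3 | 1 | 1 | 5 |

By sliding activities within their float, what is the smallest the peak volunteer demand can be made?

Early-start (A@1, B@1, C@1, D@1, E@1) gives peak 15: h1:15  h2:15  h3:9  h4:4  h5:0  h6:0  h7:0.
Shift B→3, C→4.
Schedule A@1, B@3, C@4, D@1, E@1: h1:7  h2:7  h3:5  h4:8  h5:8  h6:4  h7:4 — peak 8.

8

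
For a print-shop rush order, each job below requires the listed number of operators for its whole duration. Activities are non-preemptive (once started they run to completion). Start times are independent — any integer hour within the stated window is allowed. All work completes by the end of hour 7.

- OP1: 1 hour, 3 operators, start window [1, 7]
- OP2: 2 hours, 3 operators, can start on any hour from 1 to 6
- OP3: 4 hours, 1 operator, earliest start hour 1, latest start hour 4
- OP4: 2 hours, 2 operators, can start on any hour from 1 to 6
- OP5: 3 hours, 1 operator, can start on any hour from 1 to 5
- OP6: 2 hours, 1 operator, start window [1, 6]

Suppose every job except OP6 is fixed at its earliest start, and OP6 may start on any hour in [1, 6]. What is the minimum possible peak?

OP6@1: h1:11  h2:8  h3:2  h4:1  h5:0  h6:0  h7:0 → peak 11
OP6@2: h1:10  h2:8  h3:3  h4:1  h5:0  h6:0  h7:0 → peak 10
OP6@3: h1:10  h2:7  h3:3  h4:2  h5:0  h6:0  h7:0 → peak 10
OP6@4: h1:10  h2:7  h3:2  h4:2  h5:1  h6:0  h7:0 → peak 10
OP6@5: h1:10  h2:7  h3:2  h4:1  h5:1  h6:1  h7:0 → peak 10
OP6@6: h1:10  h2:7  h3:2  h4:1  h5:0  h6:1  h7:1 → peak 10
Best is OP6@2, peak 10.

10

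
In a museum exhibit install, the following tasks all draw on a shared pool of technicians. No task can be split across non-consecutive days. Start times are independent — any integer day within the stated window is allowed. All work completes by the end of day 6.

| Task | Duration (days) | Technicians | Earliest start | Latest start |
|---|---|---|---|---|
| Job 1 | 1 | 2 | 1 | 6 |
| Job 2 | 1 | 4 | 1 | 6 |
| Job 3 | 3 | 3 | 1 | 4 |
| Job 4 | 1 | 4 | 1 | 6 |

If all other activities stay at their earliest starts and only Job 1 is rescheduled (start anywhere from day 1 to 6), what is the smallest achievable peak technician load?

11

Job 1@1: d1:13  d2:3  d3:3  d4:0  d5:0  d6:0 → peak 13
Job 1@2: d1:11  d2:5  d3:3  d4:0  d5:0  d6:0 → peak 11
Job 1@3: d1:11  d2:3  d3:5  d4:0  d5:0  d6:0 → peak 11
Job 1@4: d1:11  d2:3  d3:3  d4:2  d5:0  d6:0 → peak 11
Job 1@5: d1:11  d2:3  d3:3  d4:0  d5:2  d6:0 → peak 11
Job 1@6: d1:11  d2:3  d3:3  d4:0  d5:0  d6:2 → peak 11
Best is Job 1@2, peak 11.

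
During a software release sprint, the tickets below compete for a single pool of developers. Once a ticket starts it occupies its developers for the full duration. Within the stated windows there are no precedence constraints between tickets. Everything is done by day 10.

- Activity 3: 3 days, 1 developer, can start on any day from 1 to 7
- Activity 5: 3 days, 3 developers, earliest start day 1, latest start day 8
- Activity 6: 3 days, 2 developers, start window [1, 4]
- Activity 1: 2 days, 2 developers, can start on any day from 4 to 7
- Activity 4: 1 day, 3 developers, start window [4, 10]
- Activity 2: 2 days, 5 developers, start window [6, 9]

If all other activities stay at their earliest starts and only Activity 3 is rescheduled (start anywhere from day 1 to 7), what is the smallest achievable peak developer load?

6

Activity 3@1: d1:6  d2:6  d3:6  d4:5  d5:2  d6:5  d7:5  d8:0  d9:0  d10:0 → peak 6
Activity 3@2: d1:5  d2:6  d3:6  d4:6  d5:2  d6:5  d7:5  d8:0  d9:0  d10:0 → peak 6
Activity 3@3: d1:5  d2:5  d3:6  d4:6  d5:3  d6:5  d7:5  d8:0  d9:0  d10:0 → peak 6
Activity 3@4: d1:5  d2:5  d3:5  d4:6  d5:3  d6:6  d7:5  d8:0  d9:0  d10:0 → peak 6
Activity 3@5: d1:5  d2:5  d3:5  d4:5  d5:3  d6:6  d7:6  d8:0  d9:0  d10:0 → peak 6
Activity 3@6: d1:5  d2:5  d3:5  d4:5  d5:2  d6:6  d7:6  d8:1  d9:0  d10:0 → peak 6
Activity 3@7: d1:5  d2:5  d3:5  d4:5  d5:2  d6:5  d7:6  d8:1  d9:1  d10:0 → peak 6
Best is Activity 3@1, peak 6.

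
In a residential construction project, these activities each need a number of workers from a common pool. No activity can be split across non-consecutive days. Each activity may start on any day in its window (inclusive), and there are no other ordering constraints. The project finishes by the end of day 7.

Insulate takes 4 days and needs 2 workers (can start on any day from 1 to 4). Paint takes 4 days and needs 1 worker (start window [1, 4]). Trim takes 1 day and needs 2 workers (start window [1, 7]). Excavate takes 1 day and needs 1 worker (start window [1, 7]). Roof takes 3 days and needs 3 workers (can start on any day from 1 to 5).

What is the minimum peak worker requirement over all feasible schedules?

4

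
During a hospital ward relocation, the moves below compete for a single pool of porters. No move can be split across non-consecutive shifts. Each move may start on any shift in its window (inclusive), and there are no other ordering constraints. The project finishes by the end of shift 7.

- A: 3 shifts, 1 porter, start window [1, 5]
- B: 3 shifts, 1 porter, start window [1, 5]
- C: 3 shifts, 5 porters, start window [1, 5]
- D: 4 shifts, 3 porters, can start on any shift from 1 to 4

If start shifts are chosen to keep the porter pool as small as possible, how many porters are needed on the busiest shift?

5

Early-start (A@1, B@1, C@1, D@1) gives peak 10: s1:10  s2:10  s3:10  s4:3  s5:0  s6:0  s7:0.
Shift C→5.
Schedule A@1, B@1, C@5, D@1: s1:5  s2:5  s3:5  s4:3  s5:5  s6:5  s7:5 — peak 5.
Total porter-shifts = 33 over 7 shifts ⇒ peak ≥ ⌈33/7⌉ = 5, so 5 is optimal.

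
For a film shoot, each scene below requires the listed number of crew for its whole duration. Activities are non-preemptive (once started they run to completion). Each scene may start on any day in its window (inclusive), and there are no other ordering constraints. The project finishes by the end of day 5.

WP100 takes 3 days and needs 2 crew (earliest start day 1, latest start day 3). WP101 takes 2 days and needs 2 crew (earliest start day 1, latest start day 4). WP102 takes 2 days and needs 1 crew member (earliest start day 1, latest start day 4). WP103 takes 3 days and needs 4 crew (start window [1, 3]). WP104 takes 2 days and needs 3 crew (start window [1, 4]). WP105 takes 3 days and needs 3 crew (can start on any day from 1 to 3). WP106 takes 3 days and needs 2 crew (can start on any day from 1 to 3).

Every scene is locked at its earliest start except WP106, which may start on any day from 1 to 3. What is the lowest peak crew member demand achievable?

15

WP106@1: d1:17  d2:17  d3:11  d4:0  d5:0 → peak 17
WP106@2: d1:15  d2:17  d3:11  d4:2  d5:0 → peak 17
WP106@3: d1:15  d2:15  d3:11  d4:2  d5:2 → peak 15
Best is WP106@3, peak 15.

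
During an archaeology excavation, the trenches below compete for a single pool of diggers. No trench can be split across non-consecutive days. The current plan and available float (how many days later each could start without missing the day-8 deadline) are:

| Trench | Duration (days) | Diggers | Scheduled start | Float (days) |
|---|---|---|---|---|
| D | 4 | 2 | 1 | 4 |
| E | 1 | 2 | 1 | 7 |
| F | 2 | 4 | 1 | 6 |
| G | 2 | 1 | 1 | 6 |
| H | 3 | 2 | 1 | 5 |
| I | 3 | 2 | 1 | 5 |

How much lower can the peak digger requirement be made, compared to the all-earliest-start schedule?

Early-start peak: d1:13  d2:11  d3:6  d4:2  d5:0  d6:0  d7:0  d8:0 ⇒ 13.
Leveled (D@1, E@5, F@7, G@1, H@1, I@4): d1:5  d2:5  d3:4  d4:4  d5:4  d6:2  d7:4  d8:4 ⇒ 5.
Reduction 13 − 5 = 8.

8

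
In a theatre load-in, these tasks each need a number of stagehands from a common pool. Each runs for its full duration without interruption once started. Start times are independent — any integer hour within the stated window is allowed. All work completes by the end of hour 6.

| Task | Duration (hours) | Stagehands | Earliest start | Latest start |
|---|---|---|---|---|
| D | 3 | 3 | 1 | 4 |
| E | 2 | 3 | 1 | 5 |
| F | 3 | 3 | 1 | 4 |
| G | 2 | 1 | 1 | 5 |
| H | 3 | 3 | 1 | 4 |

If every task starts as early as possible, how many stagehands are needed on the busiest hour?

Early-start schedule: D@1, E@1, F@1, G@1, H@1.
Load per hour: hour 1: 13, hour 2: 13, hour 3: 9, hour 4: 0, hour 5: 0, hour 6: 0.
Peak is 13.

13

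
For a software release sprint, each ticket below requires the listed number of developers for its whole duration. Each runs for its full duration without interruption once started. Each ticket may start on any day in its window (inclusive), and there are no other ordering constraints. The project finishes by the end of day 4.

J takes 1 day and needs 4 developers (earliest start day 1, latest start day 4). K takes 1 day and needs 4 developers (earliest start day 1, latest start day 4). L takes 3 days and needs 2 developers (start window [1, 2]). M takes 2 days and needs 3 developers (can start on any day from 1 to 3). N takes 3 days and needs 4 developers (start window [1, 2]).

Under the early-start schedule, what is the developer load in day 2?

At early start, day 2 has: L, M, N.
Demand: 2 + 3 + 4 = 9.

9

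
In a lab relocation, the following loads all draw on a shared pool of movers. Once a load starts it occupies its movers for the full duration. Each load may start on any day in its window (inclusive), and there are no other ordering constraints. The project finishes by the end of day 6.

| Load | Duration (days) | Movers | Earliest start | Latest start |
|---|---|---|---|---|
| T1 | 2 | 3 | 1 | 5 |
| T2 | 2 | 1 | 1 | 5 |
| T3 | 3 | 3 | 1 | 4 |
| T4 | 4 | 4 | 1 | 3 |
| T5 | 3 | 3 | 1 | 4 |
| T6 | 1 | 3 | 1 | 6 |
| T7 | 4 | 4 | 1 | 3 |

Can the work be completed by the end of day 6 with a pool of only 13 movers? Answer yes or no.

yes

Schedule T1@1, T2@1, T3@1, T4@1, T5@4, T6@5, T7@3: d1:11  d2:11  d3:11  d4:11  d5:10  d6:7 — peak 11 ≤ 13.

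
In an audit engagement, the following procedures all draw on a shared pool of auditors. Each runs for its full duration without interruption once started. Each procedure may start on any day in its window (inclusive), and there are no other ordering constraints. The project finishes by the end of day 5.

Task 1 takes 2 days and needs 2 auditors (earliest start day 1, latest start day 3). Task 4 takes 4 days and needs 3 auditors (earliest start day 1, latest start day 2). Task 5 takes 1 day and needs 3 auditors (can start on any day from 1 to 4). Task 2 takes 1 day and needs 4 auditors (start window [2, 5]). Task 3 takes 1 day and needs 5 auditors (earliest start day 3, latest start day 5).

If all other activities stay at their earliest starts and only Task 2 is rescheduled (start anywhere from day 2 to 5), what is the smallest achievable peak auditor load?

Task 2@2: d1:8  d2:9  d3:8  d4:3  d5:0 → peak 9
Task 2@3: d1:8  d2:5  d3:12  d4:3  d5:0 → peak 12
Task 2@4: d1:8  d2:5  d3:8  d4:7  d5:0 → peak 8
Task 2@5: d1:8  d2:5  d3:8  d4:3  d5:4 → peak 8
Best is Task 2@4, peak 8.

8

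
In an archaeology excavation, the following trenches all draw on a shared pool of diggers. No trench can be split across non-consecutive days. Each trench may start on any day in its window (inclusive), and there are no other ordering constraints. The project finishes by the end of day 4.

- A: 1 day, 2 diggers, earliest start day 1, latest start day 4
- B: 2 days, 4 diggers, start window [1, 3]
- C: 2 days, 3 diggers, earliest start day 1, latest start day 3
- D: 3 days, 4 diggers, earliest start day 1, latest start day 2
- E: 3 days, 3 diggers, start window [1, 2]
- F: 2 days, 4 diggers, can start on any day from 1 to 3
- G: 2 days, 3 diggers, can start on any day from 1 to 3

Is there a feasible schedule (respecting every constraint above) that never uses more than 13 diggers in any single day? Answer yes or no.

The minimum achievable peak is 14; 13 < 14, so no feasible schedule stays within the cap.

no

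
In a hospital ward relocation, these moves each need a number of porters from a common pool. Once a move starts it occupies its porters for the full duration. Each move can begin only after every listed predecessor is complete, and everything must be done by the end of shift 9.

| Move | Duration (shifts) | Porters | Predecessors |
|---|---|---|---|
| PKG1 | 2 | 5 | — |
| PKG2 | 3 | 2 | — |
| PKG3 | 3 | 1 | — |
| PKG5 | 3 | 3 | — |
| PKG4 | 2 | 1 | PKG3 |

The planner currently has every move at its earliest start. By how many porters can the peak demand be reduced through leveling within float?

6

Early-start peak: s1:11  s2:11  s3:6  s4:1  s5:1  s6:0  s7:0  s8:0  s9:0 ⇒ 11.
Leveled (PKG1@1, PKG2@3, PKG3@3, PKG5@6, PKG4@6): s1:5  s2:5  s3:3  s4:3  s5:3  s6:4  s7:4  s8:3  s9:0 ⇒ 5.
Reduction 11 − 5 = 6.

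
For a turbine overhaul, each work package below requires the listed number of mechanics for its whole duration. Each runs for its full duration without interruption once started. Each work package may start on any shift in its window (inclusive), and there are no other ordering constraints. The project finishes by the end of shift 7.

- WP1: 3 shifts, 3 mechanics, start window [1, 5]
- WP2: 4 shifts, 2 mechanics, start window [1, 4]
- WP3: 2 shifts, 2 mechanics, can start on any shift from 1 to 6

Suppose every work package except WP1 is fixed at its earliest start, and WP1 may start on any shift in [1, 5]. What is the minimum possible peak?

4

WP1@1: s1:7  s2:7  s3:5  s4:2  s5:0  s6:0  s7:0 → peak 7
WP1@2: s1:4  s2:7  s3:5  s4:5  s5:0  s6:0  s7:0 → peak 7
WP1@3: s1:4  s2:4  s3:5  s4:5  s5:3  s6:0  s7:0 → peak 5
WP1@4: s1:4  s2:4  s3:2  s4:5  s5:3  s6:3  s7:0 → peak 5
WP1@5: s1:4  s2:4  s3:2  s4:2  s5:3  s6:3  s7:3 → peak 4
Best is WP1@5, peak 4.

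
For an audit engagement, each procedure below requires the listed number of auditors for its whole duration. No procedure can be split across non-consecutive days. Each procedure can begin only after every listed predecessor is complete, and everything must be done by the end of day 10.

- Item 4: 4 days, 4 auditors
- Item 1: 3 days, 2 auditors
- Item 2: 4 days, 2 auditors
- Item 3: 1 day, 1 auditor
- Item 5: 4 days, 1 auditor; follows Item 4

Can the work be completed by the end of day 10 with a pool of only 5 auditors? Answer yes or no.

yes

Schedule Item 4@1, Item 1@5, Item 2@5, Item 3@1, Item 5@5: d1:5  d2:4  d3:4  d4:4  d5:5  d6:5  d7:5  d8:3  d9:0  d10:0 — peak 5 ≤ 5.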